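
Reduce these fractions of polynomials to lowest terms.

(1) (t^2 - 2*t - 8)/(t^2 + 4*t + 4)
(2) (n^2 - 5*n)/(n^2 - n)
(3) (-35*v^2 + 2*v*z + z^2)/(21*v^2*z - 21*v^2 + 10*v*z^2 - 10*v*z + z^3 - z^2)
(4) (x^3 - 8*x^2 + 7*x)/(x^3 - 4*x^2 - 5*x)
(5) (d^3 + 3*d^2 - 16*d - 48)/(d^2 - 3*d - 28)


(1) = (t - 4)/(t + 2)
(2) = (n - 5)/(n - 1)
(3) = (-5*v + z)/(3*v*z - 3*v + z^2 - z)
(4) = (x^2 - 8*x + 7)/(x^2 - 4*x - 5)
(5) = (d^2 - d - 12)/(d - 7)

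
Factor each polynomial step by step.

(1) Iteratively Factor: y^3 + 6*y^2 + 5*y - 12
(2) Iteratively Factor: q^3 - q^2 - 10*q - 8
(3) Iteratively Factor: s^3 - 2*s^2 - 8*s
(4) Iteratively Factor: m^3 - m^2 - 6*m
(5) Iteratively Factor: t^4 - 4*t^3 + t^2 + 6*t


(1) = (y + 4)*(y^2 + 2*y - 3) = (y + 3)*(y + 4)*(y - 1)
(2) = (q + 1)*(q^2 - 2*q - 8) = (q - 4)*(q + 1)*(q + 2)
(3) = (s + 2)*(s^2 - 4*s) = s*(s + 2)*(s - 4)
(4) = (m)*(m^2 - m - 6) = m*(m + 2)*(m - 3)
(5) = (t - 2)*(t^3 - 2*t^2 - 3*t) = t*(t - 2)*(t^2 - 2*t - 3) = t*(t - 2)*(t + 1)*(t - 3)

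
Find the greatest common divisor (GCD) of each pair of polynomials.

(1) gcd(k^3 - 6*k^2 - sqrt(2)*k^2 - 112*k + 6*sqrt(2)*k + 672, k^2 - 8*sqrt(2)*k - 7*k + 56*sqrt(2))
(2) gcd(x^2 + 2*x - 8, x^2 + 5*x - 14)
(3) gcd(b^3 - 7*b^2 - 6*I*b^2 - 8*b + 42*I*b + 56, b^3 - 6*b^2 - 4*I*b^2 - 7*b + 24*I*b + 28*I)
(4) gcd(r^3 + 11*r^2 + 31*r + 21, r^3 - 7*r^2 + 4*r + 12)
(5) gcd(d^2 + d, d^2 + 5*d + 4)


(1) = gcd((k - 6)*(k - 8*sqrt(2))*(k + 7*sqrt(2)), (k - 7)*(k - 8*sqrt(2))) = k - 8*sqrt(2)
(2) = x - 2
(3) = gcd((b - 7)*(b - 4*I)*(b - 2*I), (b - 7)*(b + 1)*(b - 4*I)) = b^2 + b*(-7 - 4*I) + 28*I
(4) = r + 1
(5) = gcd(d*(d + 1), (d + 1)*(d + 4)) = d + 1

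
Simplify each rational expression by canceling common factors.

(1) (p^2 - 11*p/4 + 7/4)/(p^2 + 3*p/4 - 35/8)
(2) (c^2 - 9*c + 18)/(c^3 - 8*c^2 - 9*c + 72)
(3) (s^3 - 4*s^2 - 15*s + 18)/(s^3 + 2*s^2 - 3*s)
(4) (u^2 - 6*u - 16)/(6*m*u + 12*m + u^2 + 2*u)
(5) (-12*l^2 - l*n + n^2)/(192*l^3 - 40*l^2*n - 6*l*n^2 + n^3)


(1) = (2*p - 2)/(2*p + 5)
(2) = (c - 6)/(c^2 - 5*c - 24)
(3) = (s - 6)/s
(4) = (u - 8)/(6*m + u)
(5) = (-3*l - n)/(48*l^2 + 2*l*n - n^2)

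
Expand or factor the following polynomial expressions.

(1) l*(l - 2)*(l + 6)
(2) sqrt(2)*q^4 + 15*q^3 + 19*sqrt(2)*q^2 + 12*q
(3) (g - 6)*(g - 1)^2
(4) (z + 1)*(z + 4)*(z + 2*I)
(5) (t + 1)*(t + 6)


(1) = l^3 + 4*l^2 - 12*l
(2) = q*(q + sqrt(2))*(q + 6*sqrt(2))*(sqrt(2)*q + 1)
(3) = g^3 - 8*g^2 + 13*g - 6
(4) = z^3 + 5*z^2 + 2*I*z^2 + 4*z + 10*I*z + 8*I
(5) = t^2 + 7*t + 6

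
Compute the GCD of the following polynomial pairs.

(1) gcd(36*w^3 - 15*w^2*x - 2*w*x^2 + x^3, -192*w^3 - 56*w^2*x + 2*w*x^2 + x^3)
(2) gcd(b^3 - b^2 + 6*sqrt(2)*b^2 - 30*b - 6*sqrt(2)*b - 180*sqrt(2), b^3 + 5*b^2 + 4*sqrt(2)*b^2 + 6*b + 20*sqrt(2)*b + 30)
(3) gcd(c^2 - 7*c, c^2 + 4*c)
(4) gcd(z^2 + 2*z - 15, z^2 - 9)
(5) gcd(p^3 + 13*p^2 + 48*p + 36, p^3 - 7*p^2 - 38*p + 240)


(1) = gcd((-3*w + x)^2*(4*w + x), (-8*w + x)*(4*w + x)*(6*w + x)) = 4*w + x
(2) = b + 5
(3) = gcd(c*(c - 7), c*(c + 4)) = c
(4) = z - 3
(5) = p + 6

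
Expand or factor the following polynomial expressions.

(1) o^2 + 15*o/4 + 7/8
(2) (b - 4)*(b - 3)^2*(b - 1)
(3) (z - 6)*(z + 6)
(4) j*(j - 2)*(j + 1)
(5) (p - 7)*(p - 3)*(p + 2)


(1) = (o + 1/4)*(o + 7/2)
(2) = b^4 - 11*b^3 + 43*b^2 - 69*b + 36
(3) = z^2 - 36
(4) = j^3 - j^2 - 2*j
(5) = p^3 - 8*p^2 + p + 42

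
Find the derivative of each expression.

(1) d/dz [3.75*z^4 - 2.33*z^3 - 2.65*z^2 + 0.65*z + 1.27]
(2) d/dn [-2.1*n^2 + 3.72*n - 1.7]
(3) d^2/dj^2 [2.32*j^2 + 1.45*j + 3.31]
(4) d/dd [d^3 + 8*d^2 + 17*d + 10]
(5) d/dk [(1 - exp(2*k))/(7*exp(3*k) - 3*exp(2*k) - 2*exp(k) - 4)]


(1) = 15.0*z^3 - 6.99*z^2 - 5.3*z + 0.65
(2) = 3.72 - 4.2*n
(3) = 4.64000000000000
(4) = 3*d^2 + 16*d + 17
(5) = (7*exp(4*k) - 19*exp(2*k) + 14*exp(k) + 2)*exp(k)/(49*exp(6*k) - 42*exp(5*k) - 19*exp(4*k) - 44*exp(3*k) + 28*exp(2*k) + 16*exp(k) + 16)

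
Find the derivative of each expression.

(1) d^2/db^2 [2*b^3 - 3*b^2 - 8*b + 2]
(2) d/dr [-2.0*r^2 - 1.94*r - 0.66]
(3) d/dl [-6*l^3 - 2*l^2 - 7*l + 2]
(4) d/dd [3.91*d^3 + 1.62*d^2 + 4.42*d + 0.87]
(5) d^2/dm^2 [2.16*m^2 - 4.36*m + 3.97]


(1) = 12*b - 6
(2) = -4.0*r - 1.94
(3) = -18*l^2 - 4*l - 7
(4) = 11.73*d^2 + 3.24*d + 4.42
(5) = 4.32000000000000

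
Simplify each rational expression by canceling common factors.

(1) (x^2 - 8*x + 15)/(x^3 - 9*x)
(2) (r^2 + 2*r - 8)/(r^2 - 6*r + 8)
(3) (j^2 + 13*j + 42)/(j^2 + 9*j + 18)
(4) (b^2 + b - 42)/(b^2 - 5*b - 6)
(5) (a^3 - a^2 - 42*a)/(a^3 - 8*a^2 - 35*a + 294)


(1) = (x - 5)/(x^2 + 3*x)
(2) = (r + 4)/(r - 4)
(3) = (j + 7)/(j + 3)
(4) = (b + 7)/(b + 1)
(5) = a/(a - 7)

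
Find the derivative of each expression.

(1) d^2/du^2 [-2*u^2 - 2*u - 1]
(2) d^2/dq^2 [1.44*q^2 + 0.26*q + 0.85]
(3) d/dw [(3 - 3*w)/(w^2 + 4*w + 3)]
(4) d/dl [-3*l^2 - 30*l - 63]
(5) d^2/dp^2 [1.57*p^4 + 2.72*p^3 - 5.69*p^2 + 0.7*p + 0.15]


(1) = -4
(2) = 2.88000000000000
(3) = 3*(-w^2 - 4*w + 2*(w - 1)*(w + 2) - 3)/(w^2 + 4*w + 3)^2
(4) = -6*l - 30
(5) = 18.84*p^2 + 16.32*p - 11.38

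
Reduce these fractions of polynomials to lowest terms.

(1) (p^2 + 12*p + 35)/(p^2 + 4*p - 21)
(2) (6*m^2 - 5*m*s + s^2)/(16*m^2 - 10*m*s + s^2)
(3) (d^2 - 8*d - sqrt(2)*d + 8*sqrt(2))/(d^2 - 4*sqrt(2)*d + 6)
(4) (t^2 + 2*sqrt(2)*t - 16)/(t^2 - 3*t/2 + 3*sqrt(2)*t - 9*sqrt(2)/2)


(1) = (p + 5)/(p - 3)
(2) = (-3*m + s)/(-8*m + s)
(3) = (d - 8)/(d - 3*sqrt(2))
(4) = (2*t^2 + 4*sqrt(2)*t - 32)/(2*t^2 + t*(-3 + 6*sqrt(2)) - 9*sqrt(2))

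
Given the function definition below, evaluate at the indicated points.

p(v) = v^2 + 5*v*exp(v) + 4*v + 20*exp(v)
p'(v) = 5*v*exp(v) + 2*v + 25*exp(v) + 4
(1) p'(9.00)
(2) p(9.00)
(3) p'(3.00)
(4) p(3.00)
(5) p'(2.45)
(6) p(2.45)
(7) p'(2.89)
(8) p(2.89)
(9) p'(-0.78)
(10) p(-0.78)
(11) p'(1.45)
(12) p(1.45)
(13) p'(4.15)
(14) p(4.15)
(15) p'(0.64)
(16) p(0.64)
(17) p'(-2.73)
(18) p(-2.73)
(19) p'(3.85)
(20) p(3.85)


(1) = 567237.87
(2) = 526817.46
(3) = 813.42
(4) = 723.99
(5) = 440.57
(6) = 389.53
(7) = 719.62
(8) = 639.78
(9) = 12.11
(10) = 4.87
(11) = 144.39
(12) = 124.07
(13) = 2914.41
(14) = 2618.76
(15) = 58.76
(16) = 46.97
(17) = -0.72
(18) = -3.05
(19) = 2091.14
(20) = 1874.70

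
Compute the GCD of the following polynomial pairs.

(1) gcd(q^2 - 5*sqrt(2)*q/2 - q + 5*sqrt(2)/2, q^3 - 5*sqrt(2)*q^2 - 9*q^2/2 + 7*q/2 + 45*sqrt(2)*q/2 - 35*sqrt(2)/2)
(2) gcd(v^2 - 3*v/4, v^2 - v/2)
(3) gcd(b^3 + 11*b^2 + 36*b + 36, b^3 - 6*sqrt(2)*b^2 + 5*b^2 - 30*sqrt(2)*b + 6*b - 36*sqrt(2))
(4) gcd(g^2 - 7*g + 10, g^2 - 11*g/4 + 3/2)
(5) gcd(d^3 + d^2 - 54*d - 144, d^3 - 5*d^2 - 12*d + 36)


(1) = q - 1
(2) = gcd(v*(v - 3/4), v*(v - 1/2)) = v
(3) = gcd((b + 2)*(b + 3)*(b + 6), (b + 2)*(b + 3)*(b - 6*sqrt(2))) = b^2 + 5*b + 6
(4) = g - 2
(5) = gcd((d - 8)*(d + 3)*(d + 6), (d - 6)*(d - 2)*(d + 3)) = d + 3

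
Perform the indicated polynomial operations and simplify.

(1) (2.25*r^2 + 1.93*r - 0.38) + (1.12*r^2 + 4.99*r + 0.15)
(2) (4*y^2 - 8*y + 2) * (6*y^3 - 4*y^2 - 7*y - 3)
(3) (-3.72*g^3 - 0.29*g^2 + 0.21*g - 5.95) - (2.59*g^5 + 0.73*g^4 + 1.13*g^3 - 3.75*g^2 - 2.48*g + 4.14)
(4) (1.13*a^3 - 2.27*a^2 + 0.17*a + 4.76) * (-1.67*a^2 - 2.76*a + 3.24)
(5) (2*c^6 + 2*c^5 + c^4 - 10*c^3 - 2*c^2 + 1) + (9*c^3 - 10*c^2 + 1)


(1) = 3.37*r^2 + 6.92*r - 0.23
(2) = 24*y^5 - 64*y^4 + 16*y^3 + 36*y^2 + 10*y - 6
(3) = -2.59*g^5 - 0.73*g^4 - 4.85*g^3 + 3.46*g^2 + 2.69*g - 10.09
(4) = -1.8871*a^5 + 0.6721*a^4 + 9.6425*a^3 - 15.7732*a^2 - 12.5868*a + 15.4224
(5) = 2*c^6 + 2*c^5 + c^4 - c^3 - 12*c^2 + 2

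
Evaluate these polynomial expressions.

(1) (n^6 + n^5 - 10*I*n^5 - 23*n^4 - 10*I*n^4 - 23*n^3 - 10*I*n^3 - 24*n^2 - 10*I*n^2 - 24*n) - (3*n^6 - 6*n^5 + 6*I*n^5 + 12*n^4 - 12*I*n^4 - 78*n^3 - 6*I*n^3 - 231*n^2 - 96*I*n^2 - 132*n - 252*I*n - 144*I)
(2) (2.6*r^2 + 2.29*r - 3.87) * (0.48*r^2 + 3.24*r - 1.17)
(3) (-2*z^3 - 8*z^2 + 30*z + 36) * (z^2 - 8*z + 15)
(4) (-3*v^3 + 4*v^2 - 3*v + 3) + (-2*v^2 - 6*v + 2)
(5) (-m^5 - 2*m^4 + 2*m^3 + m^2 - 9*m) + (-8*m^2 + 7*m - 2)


(1) = -2*n^6 + 7*n^5 - 16*I*n^5 - 35*n^4 + 2*I*n^4 + 55*n^3 - 4*I*n^3 + 207*n^2 + 86*I*n^2 + 108*n + 252*I*n + 144*I
(2) = 1.248*r^4 + 9.5232*r^3 + 2.52*r^2 - 15.2181*r + 4.5279
(3) = -2*z^5 + 8*z^4 + 64*z^3 - 324*z^2 + 162*z + 540
(4) = -3*v^3 + 2*v^2 - 9*v + 5
(5) = -m^5 - 2*m^4 + 2*m^3 - 7*m^2 - 2*m - 2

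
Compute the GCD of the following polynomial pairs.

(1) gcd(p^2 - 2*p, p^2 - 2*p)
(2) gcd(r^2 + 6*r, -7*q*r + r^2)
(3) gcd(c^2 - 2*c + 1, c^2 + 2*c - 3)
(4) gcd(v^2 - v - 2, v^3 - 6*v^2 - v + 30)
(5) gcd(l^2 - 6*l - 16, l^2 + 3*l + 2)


(1) = p^2 - 2*p
(2) = r
(3) = gcd((c - 1)^2, (c - 1)*(c + 3)) = c - 1
(4) = gcd((v - 2)*(v + 1), (v - 5)*(v - 3)*(v + 2)) = 1
(5) = l + 2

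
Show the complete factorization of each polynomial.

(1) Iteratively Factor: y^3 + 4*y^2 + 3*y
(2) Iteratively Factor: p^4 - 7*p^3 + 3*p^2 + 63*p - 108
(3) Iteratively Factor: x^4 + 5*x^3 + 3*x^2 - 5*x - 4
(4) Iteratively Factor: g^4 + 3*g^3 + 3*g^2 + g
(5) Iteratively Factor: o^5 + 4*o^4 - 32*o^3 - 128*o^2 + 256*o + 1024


(1) = (y)*(y^2 + 4*y + 3) = y*(y + 1)*(y + 3)
(2) = (p - 3)*(p^3 - 4*p^2 - 9*p + 36) = (p - 4)*(p - 3)*(p^2 - 9) = (p - 4)*(p - 3)*(p + 3)*(p - 3)
(3) = (x - 1)*(x^3 + 6*x^2 + 9*x + 4) = (x - 1)*(x + 4)*(x^2 + 2*x + 1) = (x - 1)*(x + 1)*(x + 4)*(x + 1)
(4) = (g + 1)*(g^3 + 2*g^2 + g) = g*(g + 1)*(g^2 + 2*g + 1) = g*(g + 1)^2*(g + 1)
(5) = (o - 4)*(o^4 + 8*o^3 - 128*o - 256) = (o - 4)*(o + 4)*(o^3 + 4*o^2 - 16*o - 64) = (o - 4)*(o + 4)^2*(o^2 - 16) = (o - 4)^2*(o + 4)^2*(o + 4)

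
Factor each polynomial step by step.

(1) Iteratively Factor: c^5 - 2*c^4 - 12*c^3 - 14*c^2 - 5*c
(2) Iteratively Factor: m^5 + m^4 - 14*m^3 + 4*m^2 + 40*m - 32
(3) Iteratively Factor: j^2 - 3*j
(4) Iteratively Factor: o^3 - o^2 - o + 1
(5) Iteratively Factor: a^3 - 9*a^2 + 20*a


(1) = (c)*(c^4 - 2*c^3 - 12*c^2 - 14*c - 5) = c*(c - 5)*(c^3 + 3*c^2 + 3*c + 1) = c*(c - 5)*(c + 1)*(c^2 + 2*c + 1) = c*(c - 5)*(c + 1)^2*(c + 1)
(2) = (m - 2)*(m^4 + 3*m^3 - 8*m^2 - 12*m + 16) = (m - 2)*(m + 2)*(m^3 + m^2 - 10*m + 8) = (m - 2)*(m + 2)*(m + 4)*(m^2 - 3*m + 2) = (m - 2)*(m - 1)*(m + 2)*(m + 4)*(m - 2)
(3) = (j)*(j - 3)
(4) = (o - 1)*(o^2 - 1) = (o - 1)^2*(o + 1)
(5) = (a)*(a^2 - 9*a + 20) = a*(a - 4)*(a - 5)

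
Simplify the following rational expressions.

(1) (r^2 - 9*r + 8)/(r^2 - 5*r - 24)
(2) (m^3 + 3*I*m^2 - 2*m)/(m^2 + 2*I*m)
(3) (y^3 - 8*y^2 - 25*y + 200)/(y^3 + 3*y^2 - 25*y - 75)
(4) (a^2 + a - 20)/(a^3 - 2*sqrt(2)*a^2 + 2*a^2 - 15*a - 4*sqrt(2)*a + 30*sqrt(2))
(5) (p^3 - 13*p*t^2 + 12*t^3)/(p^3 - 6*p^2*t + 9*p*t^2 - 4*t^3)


(1) = (r - 1)/(r + 3)
(2) = m + I
(3) = (y - 8)/(y + 3)
(4) = (a - 4)/(a^2 + a*(-3 - 2*sqrt(2)) + 6*sqrt(2))
(5) = (p^2 + p*t - 12*t^2)/(p^2 - 5*p*t + 4*t^2)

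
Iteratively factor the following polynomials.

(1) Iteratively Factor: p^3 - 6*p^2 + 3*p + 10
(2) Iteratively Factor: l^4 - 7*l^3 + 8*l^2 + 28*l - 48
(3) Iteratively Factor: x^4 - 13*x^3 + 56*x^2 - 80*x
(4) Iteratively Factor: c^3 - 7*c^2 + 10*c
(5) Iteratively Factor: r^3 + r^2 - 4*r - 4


(1) = (p - 5)*(p^2 - p - 2) = (p - 5)*(p + 1)*(p - 2)
(2) = (l + 2)*(l^3 - 9*l^2 + 26*l - 24) = (l - 2)*(l + 2)*(l^2 - 7*l + 12) = (l - 3)*(l - 2)*(l + 2)*(l - 4)
(3) = (x - 4)*(x^3 - 9*x^2 + 20*x) = (x - 4)^2*(x^2 - 5*x) = x*(x - 4)^2*(x - 5)
(4) = (c - 5)*(c^2 - 2*c) = (c - 5)*(c - 2)*(c)
(5) = (r + 1)*(r^2 - 4) = (r + 1)*(r + 2)*(r - 2)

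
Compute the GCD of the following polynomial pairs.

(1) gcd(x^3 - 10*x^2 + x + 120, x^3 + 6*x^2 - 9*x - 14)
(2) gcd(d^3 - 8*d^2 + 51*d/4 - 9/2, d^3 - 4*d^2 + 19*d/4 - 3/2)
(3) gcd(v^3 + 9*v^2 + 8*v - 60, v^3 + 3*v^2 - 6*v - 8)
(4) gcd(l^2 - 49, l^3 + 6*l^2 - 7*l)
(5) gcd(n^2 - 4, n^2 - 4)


(1) = gcd((x - 8)*(x - 5)*(x + 3), (x - 2)*(x + 1)*(x + 7)) = 1
(2) = gcd((d - 6)*(d - 3/2)*(d - 1/2), (d - 2)*(d - 3/2)*(d - 1/2)) = d^2 - 2*d + 3/4
(3) = v - 2
(4) = gcd((l - 7)*(l + 7), l*(l - 1)*(l + 7)) = l + 7
(5) = n^2 - 4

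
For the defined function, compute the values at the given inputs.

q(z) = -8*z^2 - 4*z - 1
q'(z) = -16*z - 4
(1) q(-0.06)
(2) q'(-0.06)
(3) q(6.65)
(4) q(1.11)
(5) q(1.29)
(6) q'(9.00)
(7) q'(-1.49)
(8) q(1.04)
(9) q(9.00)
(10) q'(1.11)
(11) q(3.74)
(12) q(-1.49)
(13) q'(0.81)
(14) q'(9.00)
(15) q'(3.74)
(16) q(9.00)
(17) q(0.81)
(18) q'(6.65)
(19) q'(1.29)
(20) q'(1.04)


(1) = -0.79
(2) = -3.04
(3) = -381.38
(4) = -15.30
(5) = -19.47
(6) = -148.00
(7) = 19.84
(8) = -13.81
(9) = -685.00
(10) = -21.76
(11) = -127.86
(12) = -12.80
(13) = -16.96
(14) = -148.00
(15) = -63.84
(16) = -685.00
(17) = -9.49
(18) = -110.40
(19) = -24.64
(20) = -20.64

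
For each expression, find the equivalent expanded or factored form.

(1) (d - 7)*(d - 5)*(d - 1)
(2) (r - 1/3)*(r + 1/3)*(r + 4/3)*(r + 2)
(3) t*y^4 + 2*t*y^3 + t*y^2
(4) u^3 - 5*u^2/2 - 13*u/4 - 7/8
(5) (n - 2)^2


(1) = d^3 - 13*d^2 + 47*d - 35
(2) = r^4 + 10*r^3/3 + 23*r^2/9 - 10*r/27 - 8/27
(3) = y^2*(y + 1)*(t*y + t)
(4) = (u - 7/2)*(u + 1/2)^2
(5) = n^2 - 4*n + 4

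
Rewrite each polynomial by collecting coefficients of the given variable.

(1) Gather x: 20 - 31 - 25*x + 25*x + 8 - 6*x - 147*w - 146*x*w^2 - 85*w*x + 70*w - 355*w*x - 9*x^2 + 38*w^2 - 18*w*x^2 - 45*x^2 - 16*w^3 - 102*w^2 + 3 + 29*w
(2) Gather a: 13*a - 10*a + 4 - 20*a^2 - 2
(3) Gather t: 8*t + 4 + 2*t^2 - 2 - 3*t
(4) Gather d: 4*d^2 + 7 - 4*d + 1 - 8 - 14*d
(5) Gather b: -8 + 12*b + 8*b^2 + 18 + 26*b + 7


(1) = -16*w^3 - 64*w^2 - 48*w + x^2*(-18*w - 54) + x*(-146*w^2 - 440*w - 6)
(2) = -20*a^2 + 3*a + 2
(3) = 2*t^2 + 5*t + 2
(4) = 4*d^2 - 18*d
(5) = 8*b^2 + 38*b + 17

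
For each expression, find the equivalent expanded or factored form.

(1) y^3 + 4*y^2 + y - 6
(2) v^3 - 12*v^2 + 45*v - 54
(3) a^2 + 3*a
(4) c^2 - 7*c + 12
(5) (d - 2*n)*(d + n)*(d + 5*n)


(1) = (y - 1)*(y + 2)*(y + 3)
(2) = (v - 6)*(v - 3)^2
(3) = a*(a + 3)
(4) = (c - 4)*(c - 3)
(5) = d^3 + 4*d^2*n - 7*d*n^2 - 10*n^3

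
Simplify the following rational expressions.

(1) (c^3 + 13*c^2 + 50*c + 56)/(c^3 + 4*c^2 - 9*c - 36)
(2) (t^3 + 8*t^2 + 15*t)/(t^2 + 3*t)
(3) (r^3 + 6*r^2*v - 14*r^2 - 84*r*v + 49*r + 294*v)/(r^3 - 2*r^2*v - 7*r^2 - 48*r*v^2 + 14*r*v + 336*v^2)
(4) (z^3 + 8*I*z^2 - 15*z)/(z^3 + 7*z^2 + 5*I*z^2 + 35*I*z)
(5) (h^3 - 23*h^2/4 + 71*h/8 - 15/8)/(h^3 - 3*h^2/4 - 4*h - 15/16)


(1) = (c^2 + 9*c + 14)/(c^2 - 9)
(2) = t + 5
(3) = (r - 7)/(r - 8*v)
(4) = (z + 3*I)/(z + 7)
(5) = (8*h^2 - 26*h + 6)/(8*h^2 + 14*h + 3)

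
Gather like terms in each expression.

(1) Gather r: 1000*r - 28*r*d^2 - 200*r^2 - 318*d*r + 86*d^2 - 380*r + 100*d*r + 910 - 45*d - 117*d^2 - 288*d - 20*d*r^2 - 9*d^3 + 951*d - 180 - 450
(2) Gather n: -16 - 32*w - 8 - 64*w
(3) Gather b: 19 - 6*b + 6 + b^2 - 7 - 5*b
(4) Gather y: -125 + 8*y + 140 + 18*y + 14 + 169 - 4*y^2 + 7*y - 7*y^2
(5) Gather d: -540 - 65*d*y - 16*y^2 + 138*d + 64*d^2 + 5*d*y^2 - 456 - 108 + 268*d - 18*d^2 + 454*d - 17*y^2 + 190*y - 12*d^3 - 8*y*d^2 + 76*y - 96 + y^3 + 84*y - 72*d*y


(1) = -9*d^3 - 31*d^2 + 618*d + r^2*(-20*d - 200) + r*(-28*d^2 - 218*d + 620) + 280
(2) = -96*w - 24
(3) = b^2 - 11*b + 18
(4) = -11*y^2 + 33*y + 198
(5) = -12*d^3 + d^2*(46 - 8*y) + d*(5*y^2 - 137*y + 860) + y^3 - 33*y^2 + 350*y - 1200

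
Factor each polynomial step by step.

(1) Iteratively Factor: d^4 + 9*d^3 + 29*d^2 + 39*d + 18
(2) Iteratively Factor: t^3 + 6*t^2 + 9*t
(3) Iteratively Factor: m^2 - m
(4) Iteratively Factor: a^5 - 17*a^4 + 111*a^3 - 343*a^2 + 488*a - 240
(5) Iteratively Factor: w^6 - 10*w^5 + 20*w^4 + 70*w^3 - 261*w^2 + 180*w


(1) = (d + 1)*(d^3 + 8*d^2 + 21*d + 18) = (d + 1)*(d + 3)*(d^2 + 5*d + 6) = (d + 1)*(d + 2)*(d + 3)*(d + 3)
(2) = (t + 3)*(t^2 + 3*t) = t*(t + 3)*(t + 3)
(3) = (m - 1)*(m)
(4) = (a - 5)*(a^4 - 12*a^3 + 51*a^2 - 88*a + 48) = (a - 5)*(a - 1)*(a^3 - 11*a^2 + 40*a - 48) = (a - 5)*(a - 4)*(a - 1)*(a^2 - 7*a + 12) = (a - 5)*(a - 4)^2*(a - 1)*(a - 3)
(5) = (w - 1)*(w^5 - 9*w^4 + 11*w^3 + 81*w^2 - 180*w) = (w - 1)*(w + 3)*(w^4 - 12*w^3 + 47*w^2 - 60*w) = (w - 3)*(w - 1)*(w + 3)*(w^3 - 9*w^2 + 20*w) = (w - 5)*(w - 3)*(w - 1)*(w + 3)*(w^2 - 4*w) = (w - 5)*(w - 4)*(w - 3)*(w - 1)*(w + 3)*(w)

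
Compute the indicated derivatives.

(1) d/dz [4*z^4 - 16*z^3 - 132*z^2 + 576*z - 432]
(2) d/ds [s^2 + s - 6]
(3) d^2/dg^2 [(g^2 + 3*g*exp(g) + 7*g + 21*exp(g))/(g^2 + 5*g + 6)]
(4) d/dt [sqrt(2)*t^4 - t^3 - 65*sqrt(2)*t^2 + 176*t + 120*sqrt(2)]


(1) = 16*z^3 - 48*z^2 - 264*z + 576
(2) = 2*s + 1
(3) = (3*g^5*exp(g) + 45*g^4*exp(g) + 213*g^3*exp(g) + 4*g^3 + 453*g^2*exp(g) - 36*g^2 + 516*g*exp(g) - 252*g + 330*exp(g) - 348)/(g^6 + 15*g^5 + 93*g^4 + 305*g^3 + 558*g^2 + 540*g + 216)
(4) = 4*sqrt(2)*t^3 - 3*t^2 - 130*sqrt(2)*t + 176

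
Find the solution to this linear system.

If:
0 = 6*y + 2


Then:
y = -1/3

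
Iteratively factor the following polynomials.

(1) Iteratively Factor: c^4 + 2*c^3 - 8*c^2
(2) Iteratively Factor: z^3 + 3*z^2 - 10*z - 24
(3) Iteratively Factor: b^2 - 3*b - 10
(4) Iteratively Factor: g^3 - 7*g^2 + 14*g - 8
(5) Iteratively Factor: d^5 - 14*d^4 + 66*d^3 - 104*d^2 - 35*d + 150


(1) = (c - 2)*(c^3 + 4*c^2) = (c - 2)*(c + 4)*(c^2) = c*(c - 2)*(c + 4)*(c)
(2) = (z - 3)*(z^2 + 6*z + 8) = (z - 3)*(z + 2)*(z + 4)
(3) = (b + 2)*(b - 5)
(4) = (g - 1)*(g^2 - 6*g + 8) = (g - 2)*(g - 1)*(g - 4)
(5) = (d + 1)*(d^4 - 15*d^3 + 81*d^2 - 185*d + 150) = (d - 2)*(d + 1)*(d^3 - 13*d^2 + 55*d - 75) = (d - 5)*(d - 2)*(d + 1)*(d^2 - 8*d + 15) = (d - 5)*(d - 3)*(d - 2)*(d + 1)*(d - 5)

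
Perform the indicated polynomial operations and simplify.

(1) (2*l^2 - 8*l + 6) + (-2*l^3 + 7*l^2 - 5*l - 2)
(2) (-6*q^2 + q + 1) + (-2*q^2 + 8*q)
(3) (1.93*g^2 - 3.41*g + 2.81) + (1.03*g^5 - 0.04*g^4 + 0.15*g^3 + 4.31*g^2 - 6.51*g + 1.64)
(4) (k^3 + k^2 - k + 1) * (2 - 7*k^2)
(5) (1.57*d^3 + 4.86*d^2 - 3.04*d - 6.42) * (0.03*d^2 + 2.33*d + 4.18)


(1) = -2*l^3 + 9*l^2 - 13*l + 4
(2) = -8*q^2 + 9*q + 1
(3) = 1.03*g^5 - 0.04*g^4 + 0.15*g^3 + 6.24*g^2 - 9.92*g + 4.45
(4) = -7*k^5 - 7*k^4 + 9*k^3 - 5*k^2 - 2*k + 2
(5) = 0.0471*d^5 + 3.8039*d^4 + 17.7952*d^3 + 13.039*d^2 - 27.6658*d - 26.8356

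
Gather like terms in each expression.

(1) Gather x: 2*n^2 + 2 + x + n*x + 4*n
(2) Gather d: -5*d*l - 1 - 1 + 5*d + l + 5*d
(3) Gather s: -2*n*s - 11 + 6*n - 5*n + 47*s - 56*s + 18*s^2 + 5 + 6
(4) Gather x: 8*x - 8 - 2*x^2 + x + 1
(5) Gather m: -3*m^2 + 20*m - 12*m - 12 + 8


(1) = 2*n^2 + 4*n + x*(n + 1) + 2
(2) = d*(10 - 5*l) + l - 2
(3) = n + 18*s^2 + s*(-2*n - 9)
(4) = -2*x^2 + 9*x - 7
(5) = -3*m^2 + 8*m - 4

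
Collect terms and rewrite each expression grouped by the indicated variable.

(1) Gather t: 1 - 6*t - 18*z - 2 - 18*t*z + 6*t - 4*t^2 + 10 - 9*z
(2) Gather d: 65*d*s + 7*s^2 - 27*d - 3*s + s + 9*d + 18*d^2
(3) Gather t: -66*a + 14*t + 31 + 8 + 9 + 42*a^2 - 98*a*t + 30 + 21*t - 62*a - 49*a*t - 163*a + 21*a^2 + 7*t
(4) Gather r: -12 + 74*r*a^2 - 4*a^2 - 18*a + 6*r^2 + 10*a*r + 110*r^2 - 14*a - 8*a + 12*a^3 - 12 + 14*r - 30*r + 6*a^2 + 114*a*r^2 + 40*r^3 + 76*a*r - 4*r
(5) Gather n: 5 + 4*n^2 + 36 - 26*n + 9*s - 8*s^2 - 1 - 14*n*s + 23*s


(1) = -4*t^2 - 18*t*z - 27*z + 9
(2) = 18*d^2 + d*(65*s - 18) + 7*s^2 - 2*s
(3) = 63*a^2 - 291*a + t*(42 - 147*a) + 78
(4) = 12*a^3 + 2*a^2 - 40*a + 40*r^3 + r^2*(114*a + 116) + r*(74*a^2 + 86*a - 20) - 24
(5) = 4*n^2 + n*(-14*s - 26) - 8*s^2 + 32*s + 40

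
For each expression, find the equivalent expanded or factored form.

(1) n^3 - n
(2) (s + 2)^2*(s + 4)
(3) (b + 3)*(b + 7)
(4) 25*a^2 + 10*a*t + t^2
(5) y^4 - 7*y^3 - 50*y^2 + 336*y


(1) = n*(n - 1)*(n + 1)
(2) = s^3 + 8*s^2 + 20*s + 16
(3) = b^2 + 10*b + 21
(4) = (5*a + t)^2
(5) = y*(y - 8)*(y - 6)*(y + 7)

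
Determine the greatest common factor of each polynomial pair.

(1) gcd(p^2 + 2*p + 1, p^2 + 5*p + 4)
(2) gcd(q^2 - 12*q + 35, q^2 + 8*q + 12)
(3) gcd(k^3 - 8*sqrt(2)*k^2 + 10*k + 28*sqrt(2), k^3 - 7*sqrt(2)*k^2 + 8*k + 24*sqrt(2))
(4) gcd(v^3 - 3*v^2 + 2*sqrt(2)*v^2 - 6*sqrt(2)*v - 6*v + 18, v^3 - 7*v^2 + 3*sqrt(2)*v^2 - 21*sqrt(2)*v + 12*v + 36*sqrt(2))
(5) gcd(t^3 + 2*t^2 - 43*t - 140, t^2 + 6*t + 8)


(1) = p + 1
(2) = 1
(3) = gcd((k - 7*sqrt(2))*(k - 2*sqrt(2))*(k + sqrt(2)), (k - 6*sqrt(2))*(k - 2*sqrt(2))*(k + sqrt(2))) = k^2 - sqrt(2)*k - 4
(4) = v^2 + v*(-3 + 3*sqrt(2)) - 9*sqrt(2)
(5) = t + 4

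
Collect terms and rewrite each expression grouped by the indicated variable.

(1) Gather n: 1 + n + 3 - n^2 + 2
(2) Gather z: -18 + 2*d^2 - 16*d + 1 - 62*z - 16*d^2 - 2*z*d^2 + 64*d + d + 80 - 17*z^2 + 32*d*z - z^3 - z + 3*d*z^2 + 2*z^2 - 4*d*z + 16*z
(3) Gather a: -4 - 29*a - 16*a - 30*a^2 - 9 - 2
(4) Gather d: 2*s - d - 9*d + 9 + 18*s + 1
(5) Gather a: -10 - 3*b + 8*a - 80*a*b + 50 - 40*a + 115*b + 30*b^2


(1) = -n^2 + n + 6
(2) = -14*d^2 + 49*d - z^3 + z^2*(3*d - 15) + z*(-2*d^2 + 28*d - 47) + 63
(3) = -30*a^2 - 45*a - 15
(4) = -10*d + 20*s + 10
(5) = a*(-80*b - 32) + 30*b^2 + 112*b + 40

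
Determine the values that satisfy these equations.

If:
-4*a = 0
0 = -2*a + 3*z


Then:
a = 0
z = 0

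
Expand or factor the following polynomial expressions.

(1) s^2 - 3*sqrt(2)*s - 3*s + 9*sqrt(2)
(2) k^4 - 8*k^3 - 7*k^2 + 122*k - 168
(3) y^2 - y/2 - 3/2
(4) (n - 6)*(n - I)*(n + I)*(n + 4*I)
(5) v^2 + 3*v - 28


(1) = (s - 3)*(s - 3*sqrt(2))
(2) = (k - 7)*(k - 3)*(k - 2)*(k + 4)
(3) = (y - 3/2)*(y + 1)
(4) = n^4 - 6*n^3 + 4*I*n^3 + n^2 - 24*I*n^2 - 6*n + 4*I*n - 24*I
(5) = (v - 4)*(v + 7)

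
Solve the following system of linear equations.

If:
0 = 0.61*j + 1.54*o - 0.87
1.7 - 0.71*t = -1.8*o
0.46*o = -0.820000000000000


Then:
j = 5.93
o = -1.78
t = -2.12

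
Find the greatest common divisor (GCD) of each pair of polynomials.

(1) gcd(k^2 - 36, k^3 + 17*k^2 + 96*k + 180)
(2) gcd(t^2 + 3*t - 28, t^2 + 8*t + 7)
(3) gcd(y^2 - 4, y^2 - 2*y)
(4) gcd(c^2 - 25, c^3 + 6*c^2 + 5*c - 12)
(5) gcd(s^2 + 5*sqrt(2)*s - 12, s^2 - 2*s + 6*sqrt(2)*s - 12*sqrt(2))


(1) = gcd((k - 6)*(k + 6), (k + 5)*(k + 6)^2) = k + 6
(2) = t + 7
(3) = y - 2
(4) = gcd((c - 5)*(c + 5), (c - 1)*(c + 3)*(c + 4)) = 1
(5) = gcd((s - sqrt(2))*(s + 6*sqrt(2)), (s - 2)*(s + 6*sqrt(2))) = s + 6*sqrt(2)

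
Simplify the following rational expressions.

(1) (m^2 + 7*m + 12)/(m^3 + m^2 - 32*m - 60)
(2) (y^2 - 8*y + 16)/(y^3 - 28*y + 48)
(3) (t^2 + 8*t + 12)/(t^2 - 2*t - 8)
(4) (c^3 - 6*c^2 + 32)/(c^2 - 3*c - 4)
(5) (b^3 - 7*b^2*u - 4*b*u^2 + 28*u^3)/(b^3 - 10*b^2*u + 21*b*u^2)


(1) = (m^2 + 7*m + 12)/(m^3 + m^2 - 32*m - 60)
(2) = (y - 4)/(y^2 + 4*y - 12)
(3) = (t + 6)/(t - 4)
(4) = (c^2 - 2*c - 8)/(c + 1)
(5) = (-b^2 + 4*u^2)/(-b^2 + 3*b*u)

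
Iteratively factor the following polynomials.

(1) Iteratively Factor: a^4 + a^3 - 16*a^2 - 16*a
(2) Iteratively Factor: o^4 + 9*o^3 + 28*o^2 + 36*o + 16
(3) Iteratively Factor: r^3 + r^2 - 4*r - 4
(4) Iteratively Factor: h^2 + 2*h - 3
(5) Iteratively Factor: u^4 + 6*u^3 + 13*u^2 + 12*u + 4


(1) = (a - 4)*(a^3 + 5*a^2 + 4*a) = (a - 4)*(a + 1)*(a^2 + 4*a) = a*(a - 4)*(a + 1)*(a + 4)
(2) = (o + 1)*(o^3 + 8*o^2 + 20*o + 16) = (o + 1)*(o + 2)*(o^2 + 6*o + 8) = (o + 1)*(o + 2)*(o + 4)*(o + 2)
(3) = (r - 2)*(r^2 + 3*r + 2) = (r - 2)*(r + 2)*(r + 1)
(4) = (h + 3)*(h - 1)
(5) = (u + 1)*(u^3 + 5*u^2 + 8*u + 4) = (u + 1)^2*(u^2 + 4*u + 4) = (u + 1)^2*(u + 2)*(u + 2)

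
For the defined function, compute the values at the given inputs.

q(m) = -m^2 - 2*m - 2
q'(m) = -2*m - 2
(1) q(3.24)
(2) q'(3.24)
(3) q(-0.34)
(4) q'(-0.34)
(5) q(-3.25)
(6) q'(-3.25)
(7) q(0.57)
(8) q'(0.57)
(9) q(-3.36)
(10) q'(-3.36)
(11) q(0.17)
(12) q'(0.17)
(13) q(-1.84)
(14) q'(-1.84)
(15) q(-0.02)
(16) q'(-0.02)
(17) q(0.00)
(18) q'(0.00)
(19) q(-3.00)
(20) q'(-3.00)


(1) = -18.98
(2) = -8.48
(3) = -1.44
(4) = -1.32
(5) = -6.06
(6) = 4.50
(7) = -3.46
(8) = -3.14
(9) = -6.57
(10) = 4.72
(11) = -2.37
(12) = -2.34
(13) = -1.71
(14) = 1.68
(15) = -1.96
(16) = -1.96
(17) = -2.00
(18) = -2.00
(19) = -5.00
(20) = 4.00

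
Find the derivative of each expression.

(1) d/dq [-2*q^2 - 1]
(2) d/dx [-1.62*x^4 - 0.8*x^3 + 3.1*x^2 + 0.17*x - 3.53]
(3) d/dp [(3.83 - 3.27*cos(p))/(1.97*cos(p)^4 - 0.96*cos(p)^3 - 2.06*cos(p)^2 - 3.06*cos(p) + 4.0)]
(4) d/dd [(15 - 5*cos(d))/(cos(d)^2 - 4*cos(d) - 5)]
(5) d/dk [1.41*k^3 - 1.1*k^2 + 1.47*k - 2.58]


(1) = -4*q
(2) = -6.48*x^3 - 2.4*x^2 + 6.2*x + 0.17
(3) = (-19.3257*cos(p)^4 + 36.4588*cos(p)^3 - 4.2942*cos(p)^2 - 15.7796*cos(p) + 1.3602)*sin(p)/(3.8809*cos(p)^8 - 3.7824*cos(p)^7 - 7.1948*cos(p)^6 - 8.1012*cos(p)^5 + 25.8788*cos(p)^4 + 4.9272*cos(p)^3 - 7.1164*cos(p)^2 - 24.48*cos(p) + 16.0)
(4) = 5*(sin(d)^2 + 6*cos(d) - 18)*sin(d)/(sin(d)^2 + 4*cos(d) + 4)^2
(5) = 4.23*k^2 - 2.2*k + 1.47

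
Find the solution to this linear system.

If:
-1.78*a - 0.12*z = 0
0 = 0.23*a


Then:
a = 0.00
z = 0.00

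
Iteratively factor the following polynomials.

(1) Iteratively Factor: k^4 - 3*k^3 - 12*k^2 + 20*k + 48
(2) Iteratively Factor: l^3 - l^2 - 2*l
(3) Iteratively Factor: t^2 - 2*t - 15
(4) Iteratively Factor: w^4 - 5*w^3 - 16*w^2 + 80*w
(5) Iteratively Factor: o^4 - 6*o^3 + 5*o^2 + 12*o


(1) = (k + 2)*(k^3 - 5*k^2 - 2*k + 24) = (k - 4)*(k + 2)*(k^2 - k - 6) = (k - 4)*(k - 3)*(k + 2)*(k + 2)
(2) = (l - 2)*(l^2 + l) = (l - 2)*(l + 1)*(l)
(3) = (t - 5)*(t + 3)
(4) = (w - 5)*(w^3 - 16*w) = (w - 5)*(w + 4)*(w^2 - 4*w) = (w - 5)*(w - 4)*(w + 4)*(w)
(5) = (o)*(o^3 - 6*o^2 + 5*o + 12) = o*(o - 4)*(o^2 - 2*o - 3) = o*(o - 4)*(o + 1)*(o - 3)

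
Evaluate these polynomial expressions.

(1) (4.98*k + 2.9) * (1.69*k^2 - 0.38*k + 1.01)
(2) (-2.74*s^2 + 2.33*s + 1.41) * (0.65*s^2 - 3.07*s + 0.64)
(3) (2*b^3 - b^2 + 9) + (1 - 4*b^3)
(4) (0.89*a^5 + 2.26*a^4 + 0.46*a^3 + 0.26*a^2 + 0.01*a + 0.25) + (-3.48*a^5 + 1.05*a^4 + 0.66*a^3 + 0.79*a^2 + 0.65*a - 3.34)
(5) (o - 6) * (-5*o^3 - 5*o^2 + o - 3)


(1) = 8.4162*k^3 + 3.0086*k^2 + 3.9278*k + 2.929
(2) = -1.781*s^4 + 9.9263*s^3 - 7.9902*s^2 - 2.8375*s + 0.9024
(3) = -2*b^3 - b^2 + 10
(4) = -2.59*a^5 + 3.31*a^4 + 1.12*a^3 + 1.05*a^2 + 0.66*a - 3.09
(5) = -5*o^4 + 25*o^3 + 31*o^2 - 9*o + 18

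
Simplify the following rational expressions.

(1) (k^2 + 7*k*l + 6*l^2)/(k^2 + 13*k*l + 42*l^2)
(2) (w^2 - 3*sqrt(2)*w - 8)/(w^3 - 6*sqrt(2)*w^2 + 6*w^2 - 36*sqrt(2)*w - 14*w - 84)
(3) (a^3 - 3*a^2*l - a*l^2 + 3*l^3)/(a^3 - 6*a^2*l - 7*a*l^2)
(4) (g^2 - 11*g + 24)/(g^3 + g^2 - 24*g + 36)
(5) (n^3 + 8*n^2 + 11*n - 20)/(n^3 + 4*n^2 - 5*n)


(1) = (k + l)/(k + 7*l)
(2) = (w - 4*sqrt(2))/(w^2 + w*(6 - 7*sqrt(2)) - 42*sqrt(2))
(3) = (a^2 - 4*a*l + 3*l^2)/(a^2 - 7*a*l)
(4) = (g - 8)/(g^2 + 4*g - 12)
(5) = (n + 4)/n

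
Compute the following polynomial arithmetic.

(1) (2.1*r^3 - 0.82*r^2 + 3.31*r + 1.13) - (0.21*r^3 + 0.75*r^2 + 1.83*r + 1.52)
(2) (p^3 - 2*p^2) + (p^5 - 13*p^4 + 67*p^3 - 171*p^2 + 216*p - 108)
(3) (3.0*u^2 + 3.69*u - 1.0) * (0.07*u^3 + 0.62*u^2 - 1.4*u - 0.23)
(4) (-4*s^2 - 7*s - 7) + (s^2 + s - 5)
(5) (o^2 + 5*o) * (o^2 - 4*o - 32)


(1) = 1.89*r^3 - 1.57*r^2 + 1.48*r - 0.39
(2) = p^5 - 13*p^4 + 68*p^3 - 173*p^2 + 216*p - 108
(3) = 0.21*u^5 + 2.1183*u^4 - 1.9822*u^3 - 6.476*u^2 + 0.5513*u + 0.23
(4) = -3*s^2 - 6*s - 12
(5) = o^4 + o^3 - 52*o^2 - 160*o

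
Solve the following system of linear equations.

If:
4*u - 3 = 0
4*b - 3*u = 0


Then:
b = 9/16
u = 3/4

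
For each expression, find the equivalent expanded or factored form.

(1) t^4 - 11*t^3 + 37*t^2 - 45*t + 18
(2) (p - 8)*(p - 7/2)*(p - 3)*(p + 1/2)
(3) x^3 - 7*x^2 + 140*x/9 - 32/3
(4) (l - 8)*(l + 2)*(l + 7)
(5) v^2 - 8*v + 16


(1) = (t - 6)*(t - 3)*(t - 1)^2
(2) = p^4 - 14*p^3 + 221*p^2/4 - 211*p/4 - 42
(3) = (x - 3)*(x - 8/3)*(x - 4/3)
(4) = l^3 + l^2 - 58*l - 112
(5) = (v - 4)^2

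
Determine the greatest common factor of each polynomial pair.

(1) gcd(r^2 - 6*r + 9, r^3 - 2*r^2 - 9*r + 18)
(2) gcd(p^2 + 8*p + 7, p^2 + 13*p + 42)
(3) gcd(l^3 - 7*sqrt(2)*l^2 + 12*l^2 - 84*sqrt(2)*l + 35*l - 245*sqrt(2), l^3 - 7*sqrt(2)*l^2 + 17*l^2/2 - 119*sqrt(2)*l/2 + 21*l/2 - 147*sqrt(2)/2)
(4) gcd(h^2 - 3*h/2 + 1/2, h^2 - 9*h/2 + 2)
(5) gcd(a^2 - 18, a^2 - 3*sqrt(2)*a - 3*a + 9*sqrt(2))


(1) = r - 3
(2) = p + 7
(3) = gcd((l + 5)*(l + 7)*(l - 7*sqrt(2)), (l + 3/2)*(l + 7)*(l - 7*sqrt(2))) = l^2 + l*(7 - 7*sqrt(2)) - 49*sqrt(2)
(4) = h - 1/2
(5) = gcd((a - 3*sqrt(2))*(a + 3*sqrt(2)), (a - 3)*(a - 3*sqrt(2))) = a - 3*sqrt(2)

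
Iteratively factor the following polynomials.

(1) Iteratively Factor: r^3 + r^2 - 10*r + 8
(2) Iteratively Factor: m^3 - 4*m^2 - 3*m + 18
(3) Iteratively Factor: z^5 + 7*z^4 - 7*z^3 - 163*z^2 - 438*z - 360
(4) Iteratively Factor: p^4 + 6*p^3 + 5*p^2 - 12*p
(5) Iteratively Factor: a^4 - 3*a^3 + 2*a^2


(1) = (r + 4)*(r^2 - 3*r + 2) = (r - 2)*(r + 4)*(r - 1)
(2) = (m - 3)*(m^2 - m - 6) = (m - 3)^2*(m + 2)
(3) = (z + 2)*(z^4 + 5*z^3 - 17*z^2 - 129*z - 180) = (z + 2)*(z + 3)*(z^3 + 2*z^2 - 23*z - 60) = (z + 2)*(z + 3)*(z + 4)*(z^2 - 2*z - 15) = (z - 5)*(z + 2)*(z + 3)*(z + 4)*(z + 3)
(4) = (p + 4)*(p^3 + 2*p^2 - 3*p) = (p - 1)*(p + 4)*(p^2 + 3*p) = (p - 1)*(p + 3)*(p + 4)*(p)
(5) = (a)*(a^3 - 3*a^2 + 2*a) = a*(a - 1)*(a^2 - 2*a) = a^2*(a - 1)*(a - 2)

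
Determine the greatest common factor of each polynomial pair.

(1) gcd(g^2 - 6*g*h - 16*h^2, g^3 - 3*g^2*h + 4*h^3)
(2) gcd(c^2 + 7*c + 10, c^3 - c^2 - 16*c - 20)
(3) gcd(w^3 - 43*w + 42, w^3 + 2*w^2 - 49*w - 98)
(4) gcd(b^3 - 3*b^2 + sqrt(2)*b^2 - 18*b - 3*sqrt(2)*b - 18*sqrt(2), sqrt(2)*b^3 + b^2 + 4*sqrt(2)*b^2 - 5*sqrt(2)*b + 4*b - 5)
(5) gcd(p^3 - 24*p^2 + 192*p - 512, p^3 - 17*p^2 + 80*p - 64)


(1) = gcd((g - 8*h)*(g + 2*h), (g - 2*h)^2*(g + h)) = 1
(2) = gcd((c + 2)*(c + 5), (c - 5)*(c + 2)^2) = c + 2
(3) = gcd((w - 6)*(w - 1)*(w + 7), (w - 7)*(w + 2)*(w + 7)) = w + 7
(4) = 1
(5) = gcd((p - 8)^3, (p - 8)^2*(p - 1)) = p^2 - 16*p + 64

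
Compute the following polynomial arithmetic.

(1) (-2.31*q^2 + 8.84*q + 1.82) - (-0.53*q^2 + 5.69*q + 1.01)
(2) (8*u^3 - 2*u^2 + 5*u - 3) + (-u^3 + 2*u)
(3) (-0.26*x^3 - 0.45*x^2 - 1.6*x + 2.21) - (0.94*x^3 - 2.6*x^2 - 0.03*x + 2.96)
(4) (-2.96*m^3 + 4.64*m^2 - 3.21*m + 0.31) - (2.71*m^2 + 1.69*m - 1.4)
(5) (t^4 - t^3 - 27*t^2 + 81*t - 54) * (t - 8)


(1) = -1.78*q^2 + 3.15*q + 0.81
(2) = 7*u^3 - 2*u^2 + 7*u - 3
(3) = -1.2*x^3 + 2.15*x^2 - 1.57*x - 0.75
(4) = -2.96*m^3 + 1.93*m^2 - 4.9*m + 1.71
(5) = t^5 - 9*t^4 - 19*t^3 + 297*t^2 - 702*t + 432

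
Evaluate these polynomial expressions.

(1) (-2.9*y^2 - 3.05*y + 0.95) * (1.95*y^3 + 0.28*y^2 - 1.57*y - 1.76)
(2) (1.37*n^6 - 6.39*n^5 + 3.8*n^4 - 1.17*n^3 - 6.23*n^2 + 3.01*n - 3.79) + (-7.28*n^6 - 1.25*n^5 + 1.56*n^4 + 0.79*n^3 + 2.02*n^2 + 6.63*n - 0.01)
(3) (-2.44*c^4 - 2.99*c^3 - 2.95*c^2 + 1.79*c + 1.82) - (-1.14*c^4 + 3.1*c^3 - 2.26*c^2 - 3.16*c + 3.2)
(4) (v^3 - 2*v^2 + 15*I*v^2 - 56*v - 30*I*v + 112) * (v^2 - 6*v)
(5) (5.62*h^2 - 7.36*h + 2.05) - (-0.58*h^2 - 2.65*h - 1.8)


(1) = -5.655*y^5 - 6.7595*y^4 + 5.5515*y^3 + 10.1585*y^2 + 3.8765*y - 1.672
(2) = -5.91*n^6 - 7.64*n^5 + 5.36*n^4 - 0.38*n^3 - 4.21*n^2 + 9.64*n - 3.8
(3) = -1.3*c^4 - 6.09*c^3 - 0.69*c^2 + 4.95*c - 1.38
(4) = v^5 - 8*v^4 + 15*I*v^4 - 44*v^3 - 120*I*v^3 + 448*v^2 + 180*I*v^2 - 672*v
(5) = 6.2*h^2 - 4.71*h + 3.85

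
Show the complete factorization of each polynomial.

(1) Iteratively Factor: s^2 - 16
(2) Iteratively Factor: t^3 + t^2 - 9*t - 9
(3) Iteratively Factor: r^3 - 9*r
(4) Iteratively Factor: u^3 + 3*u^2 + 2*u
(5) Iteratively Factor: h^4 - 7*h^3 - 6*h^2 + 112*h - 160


(1) = (s + 4)*(s - 4)
(2) = (t + 3)*(t^2 - 2*t - 3) = (t - 3)*(t + 3)*(t + 1)
(3) = (r)*(r^2 - 9) = r*(r - 3)*(r + 3)
(4) = (u + 1)*(u^2 + 2*u) = u*(u + 1)*(u + 2)
(5) = (h - 5)*(h^3 - 2*h^2 - 16*h + 32) = (h - 5)*(h - 4)*(h^2 + 2*h - 8) = (h - 5)*(h - 4)*(h + 4)*(h - 2)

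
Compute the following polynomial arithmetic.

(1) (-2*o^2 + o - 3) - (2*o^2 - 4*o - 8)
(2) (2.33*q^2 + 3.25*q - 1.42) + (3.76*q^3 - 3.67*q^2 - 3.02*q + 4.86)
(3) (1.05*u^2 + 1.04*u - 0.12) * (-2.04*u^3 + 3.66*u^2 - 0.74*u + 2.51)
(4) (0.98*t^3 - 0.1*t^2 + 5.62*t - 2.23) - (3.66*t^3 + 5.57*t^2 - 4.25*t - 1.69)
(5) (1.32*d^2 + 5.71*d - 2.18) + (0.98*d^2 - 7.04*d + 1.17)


(1) = -4*o^2 + 5*o + 5
(2) = 3.76*q^3 - 1.34*q^2 + 0.23*q + 3.44
(3) = -2.142*u^5 + 1.7214*u^4 + 3.2742*u^3 + 1.4267*u^2 + 2.6992*u - 0.3012
(4) = -2.68*t^3 - 5.67*t^2 + 9.87*t - 0.54
(5) = 2.3*d^2 - 1.33*d - 1.01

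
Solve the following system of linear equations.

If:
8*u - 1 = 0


Then:
u = 1/8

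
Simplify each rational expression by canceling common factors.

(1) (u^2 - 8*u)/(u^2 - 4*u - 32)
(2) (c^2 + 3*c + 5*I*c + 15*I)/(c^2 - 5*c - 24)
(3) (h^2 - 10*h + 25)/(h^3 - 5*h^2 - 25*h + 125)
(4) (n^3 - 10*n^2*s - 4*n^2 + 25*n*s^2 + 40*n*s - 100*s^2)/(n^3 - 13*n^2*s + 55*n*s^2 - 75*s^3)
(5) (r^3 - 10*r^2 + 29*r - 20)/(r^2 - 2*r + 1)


(1) = u/(u + 4)
(2) = (c + 5*I)/(c - 8)
(3) = 1/(h + 5)
(4) = (4 - n)/(-n + 3*s)
(5) = (r^2 - 9*r + 20)/(r - 1)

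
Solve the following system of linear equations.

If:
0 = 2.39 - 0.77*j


Then:
j = 3.10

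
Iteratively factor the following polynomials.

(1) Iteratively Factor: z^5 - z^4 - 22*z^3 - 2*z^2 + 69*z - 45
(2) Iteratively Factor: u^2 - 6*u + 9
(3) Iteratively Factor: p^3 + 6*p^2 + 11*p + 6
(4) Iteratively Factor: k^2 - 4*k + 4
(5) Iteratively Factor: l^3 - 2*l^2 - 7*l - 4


(1) = (z + 3)*(z^4 - 4*z^3 - 10*z^2 + 28*z - 15) = (z + 3)^2*(z^3 - 7*z^2 + 11*z - 5) = (z - 1)*(z + 3)^2*(z^2 - 6*z + 5) = (z - 1)^2*(z + 3)^2*(z - 5)
(2) = (u - 3)*(u - 3)
(3) = (p + 3)*(p^2 + 3*p + 2) = (p + 1)*(p + 3)*(p + 2)
(4) = (k - 2)*(k - 2)
(5) = (l + 1)*(l^2 - 3*l - 4) = (l + 1)^2*(l - 4)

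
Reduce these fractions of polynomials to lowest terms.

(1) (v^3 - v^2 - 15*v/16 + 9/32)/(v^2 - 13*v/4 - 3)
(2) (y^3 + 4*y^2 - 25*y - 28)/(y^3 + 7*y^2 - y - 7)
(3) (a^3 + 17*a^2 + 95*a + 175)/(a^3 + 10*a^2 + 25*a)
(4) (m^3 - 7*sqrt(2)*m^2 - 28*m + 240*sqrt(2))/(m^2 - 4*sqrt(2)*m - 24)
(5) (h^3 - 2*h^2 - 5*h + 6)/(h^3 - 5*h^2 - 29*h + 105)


(1) = (8*v^2 - 14*v + 3)/(8*v - 32)
(2) = (y - 4)/(y - 1)
(3) = (a + 7)/a
(4) = (m^2 - sqrt(2)*m - 40)/(m + 2*sqrt(2))
(5) = (h^2 + h - 2)/(h^2 - 2*h - 35)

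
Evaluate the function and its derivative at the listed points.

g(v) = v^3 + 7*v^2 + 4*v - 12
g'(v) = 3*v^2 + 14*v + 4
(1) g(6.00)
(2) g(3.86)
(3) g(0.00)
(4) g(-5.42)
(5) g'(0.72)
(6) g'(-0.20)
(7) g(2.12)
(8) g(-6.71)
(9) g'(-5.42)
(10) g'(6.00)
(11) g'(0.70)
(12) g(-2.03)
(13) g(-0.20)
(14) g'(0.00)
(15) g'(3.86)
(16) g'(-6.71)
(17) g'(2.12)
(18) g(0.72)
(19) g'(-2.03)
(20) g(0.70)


(1) = 480.00
(2) = 165.25
(3) = -12.00
(4) = 12.73
(5) = 15.64
(6) = 1.32
(7) = 37.47
(8) = -25.78
(9) = 16.25
(10) = 196.00
(11) = 15.27
(12) = 0.36
(13) = -12.53
(14) = 4.00
(15) = 102.74
(16) = 45.13
(17) = 47.16
(18) = -5.12
(19) = -12.06
(20) = -5.43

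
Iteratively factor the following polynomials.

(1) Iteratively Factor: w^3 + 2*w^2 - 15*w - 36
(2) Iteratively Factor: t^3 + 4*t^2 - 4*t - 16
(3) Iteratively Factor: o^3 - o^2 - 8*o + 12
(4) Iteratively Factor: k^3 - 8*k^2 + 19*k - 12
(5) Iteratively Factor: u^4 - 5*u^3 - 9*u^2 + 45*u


(1) = (w - 4)*(w^2 + 6*w + 9) = (w - 4)*(w + 3)*(w + 3)
(2) = (t + 4)*(t^2 - 4) = (t - 2)*(t + 4)*(t + 2)
(3) = (o + 3)*(o^2 - 4*o + 4) = (o - 2)*(o + 3)*(o - 2)
(4) = (k - 3)*(k^2 - 5*k + 4) = (k - 4)*(k - 3)*(k - 1)
(5) = (u)*(u^3 - 5*u^2 - 9*u + 45) = u*(u - 5)*(u^2 - 9) = u*(u - 5)*(u + 3)*(u - 3)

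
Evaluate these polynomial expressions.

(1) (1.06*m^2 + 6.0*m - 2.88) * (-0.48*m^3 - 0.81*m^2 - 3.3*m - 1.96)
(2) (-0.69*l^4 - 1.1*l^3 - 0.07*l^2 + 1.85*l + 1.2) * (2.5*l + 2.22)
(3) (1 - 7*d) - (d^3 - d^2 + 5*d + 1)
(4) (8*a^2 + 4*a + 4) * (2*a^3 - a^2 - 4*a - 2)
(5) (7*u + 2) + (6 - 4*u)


(1) = -0.5088*m^5 - 3.7386*m^4 - 6.9756*m^3 - 19.5448*m^2 - 2.256*m + 5.6448
(2) = -1.725*l^5 - 4.2818*l^4 - 2.617*l^3 + 4.4696*l^2 + 7.107*l + 2.664
(3) = -d^3 + d^2 - 12*d
(4) = 16*a^5 - 28*a^3 - 36*a^2 - 24*a - 8
(5) = 3*u + 8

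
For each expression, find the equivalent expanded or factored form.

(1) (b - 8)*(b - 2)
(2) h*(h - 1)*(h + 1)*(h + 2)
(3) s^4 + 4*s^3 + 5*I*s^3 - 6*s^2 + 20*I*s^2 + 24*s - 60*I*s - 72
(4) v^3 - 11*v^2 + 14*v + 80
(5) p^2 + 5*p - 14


(1) = b^2 - 10*b + 16
(2) = h^4 + 2*h^3 - h^2 - 2*h
(3) = (s - 2)*(s + 6)*(s - I)*(s + 6*I)
(4) = (v - 8)*(v - 5)*(v + 2)
(5) = (p - 2)*(p + 7)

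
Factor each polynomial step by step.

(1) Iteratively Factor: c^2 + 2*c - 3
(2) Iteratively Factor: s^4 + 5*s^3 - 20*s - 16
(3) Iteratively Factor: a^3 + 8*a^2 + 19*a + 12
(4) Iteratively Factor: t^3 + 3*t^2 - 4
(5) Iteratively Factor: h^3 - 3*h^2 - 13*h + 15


(1) = (c + 3)*(c - 1)
(2) = (s + 2)*(s^3 + 3*s^2 - 6*s - 8) = (s + 1)*(s + 2)*(s^2 + 2*s - 8) = (s - 2)*(s + 1)*(s + 2)*(s + 4)
(3) = (a + 1)*(a^2 + 7*a + 12) = (a + 1)*(a + 3)*(a + 4)
(4) = (t + 2)*(t^2 + t - 2) = (t + 2)^2*(t - 1)
(5) = (h - 5)*(h^2 + 2*h - 3) = (h - 5)*(h - 1)*(h + 3)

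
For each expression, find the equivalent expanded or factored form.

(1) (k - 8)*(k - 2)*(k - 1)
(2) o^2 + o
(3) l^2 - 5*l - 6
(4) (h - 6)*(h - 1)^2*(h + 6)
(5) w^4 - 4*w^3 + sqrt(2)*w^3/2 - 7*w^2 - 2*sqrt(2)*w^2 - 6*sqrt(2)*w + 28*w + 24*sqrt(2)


(1) = k^3 - 11*k^2 + 26*k - 16
(2) = o*(o + 1)
(3) = (l - 6)*(l + 1)
(4) = h^4 - 2*h^3 - 35*h^2 + 72*h - 36
(5) = (w - 4)*(w - 2*sqrt(2))*(w + sqrt(2))*(w + 3*sqrt(2)/2)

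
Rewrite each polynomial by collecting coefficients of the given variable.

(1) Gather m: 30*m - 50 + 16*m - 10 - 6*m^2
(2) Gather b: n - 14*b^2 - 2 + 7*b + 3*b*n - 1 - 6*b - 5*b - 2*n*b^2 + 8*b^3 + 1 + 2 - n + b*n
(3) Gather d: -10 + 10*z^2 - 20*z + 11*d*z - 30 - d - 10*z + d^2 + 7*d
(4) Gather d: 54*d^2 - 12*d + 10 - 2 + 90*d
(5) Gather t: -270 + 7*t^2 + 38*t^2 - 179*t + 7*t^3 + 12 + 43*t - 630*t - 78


(1) = -6*m^2 + 46*m - 60
(2) = 8*b^3 + b^2*(-2*n - 14) + b*(4*n - 4)
(3) = d^2 + d*(11*z + 6) + 10*z^2 - 30*z - 40
(4) = 54*d^2 + 78*d + 8
(5) = 7*t^3 + 45*t^2 - 766*t - 336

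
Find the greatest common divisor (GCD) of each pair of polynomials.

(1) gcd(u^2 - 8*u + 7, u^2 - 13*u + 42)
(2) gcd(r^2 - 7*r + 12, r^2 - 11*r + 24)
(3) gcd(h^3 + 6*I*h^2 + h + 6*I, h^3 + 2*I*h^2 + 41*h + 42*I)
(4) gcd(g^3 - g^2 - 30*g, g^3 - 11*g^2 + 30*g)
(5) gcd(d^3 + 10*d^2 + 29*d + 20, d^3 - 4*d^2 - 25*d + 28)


(1) = u - 7
(2) = gcd((r - 4)*(r - 3), (r - 8)*(r - 3)) = r - 3
(3) = gcd((h - I)*(h + I)*(h + 6*I), (h - 6*I)*(h + I)*(h + 7*I)) = h + I
(4) = g^2 - 6*g
(5) = gcd((d + 1)*(d + 4)*(d + 5), (d - 7)*(d - 1)*(d + 4)) = d + 4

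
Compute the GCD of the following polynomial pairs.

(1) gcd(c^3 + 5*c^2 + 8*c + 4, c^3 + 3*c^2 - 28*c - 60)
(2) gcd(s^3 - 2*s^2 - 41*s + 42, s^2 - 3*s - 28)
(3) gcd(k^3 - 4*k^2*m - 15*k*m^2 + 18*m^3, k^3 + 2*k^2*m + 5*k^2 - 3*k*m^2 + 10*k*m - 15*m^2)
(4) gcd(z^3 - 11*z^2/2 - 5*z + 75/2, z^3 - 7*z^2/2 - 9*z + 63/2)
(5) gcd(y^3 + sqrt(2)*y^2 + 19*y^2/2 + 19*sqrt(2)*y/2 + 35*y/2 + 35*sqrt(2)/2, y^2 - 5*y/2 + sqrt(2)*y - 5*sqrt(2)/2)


(1) = c + 2
(2) = gcd((s - 7)*(s - 1)*(s + 6), (s - 7)*(s + 4)) = s - 7
(3) = gcd((k - 6*m)*(k - m)*(k + 3*m), (k + 5)*(k - m)*(k + 3*m)) = k^2 + 2*k*m - 3*m^2
(4) = gcd((z - 5)*(z - 3)*(z + 5/2), (z - 7/2)*(z - 3)*(z + 3)) = z - 3
(5) = y + sqrt(2)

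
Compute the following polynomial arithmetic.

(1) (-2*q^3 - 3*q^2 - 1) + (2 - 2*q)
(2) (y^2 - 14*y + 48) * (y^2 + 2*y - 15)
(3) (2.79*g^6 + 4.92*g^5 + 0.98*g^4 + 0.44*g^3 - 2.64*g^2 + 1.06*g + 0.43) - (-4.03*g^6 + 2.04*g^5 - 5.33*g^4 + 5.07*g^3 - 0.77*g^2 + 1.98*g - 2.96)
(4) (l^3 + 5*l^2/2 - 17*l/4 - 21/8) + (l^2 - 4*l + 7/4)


(1) = -2*q^3 - 3*q^2 - 2*q + 1
(2) = y^4 - 12*y^3 + 5*y^2 + 306*y - 720
(3) = 6.82*g^6 + 2.88*g^5 + 6.31*g^4 - 4.63*g^3 - 1.87*g^2 - 0.92*g + 3.39
(4) = l^3 + 7*l^2/2 - 33*l/4 - 7/8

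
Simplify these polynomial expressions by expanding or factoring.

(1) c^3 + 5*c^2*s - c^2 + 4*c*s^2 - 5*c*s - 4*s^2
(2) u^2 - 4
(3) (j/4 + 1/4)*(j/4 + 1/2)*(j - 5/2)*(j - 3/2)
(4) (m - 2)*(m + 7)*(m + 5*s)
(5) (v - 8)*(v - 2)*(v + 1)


(1) = (c - 1)*(c + s)*(c + 4*s)
(2) = (u - 2)*(u + 2)
(3) = j^4/16 - j^3/16 - 25*j^2/64 + 13*j/64 + 15/32
(4) = m^3 + 5*m^2*s + 5*m^2 + 25*m*s - 14*m - 70*s
(5) = v^3 - 9*v^2 + 6*v + 16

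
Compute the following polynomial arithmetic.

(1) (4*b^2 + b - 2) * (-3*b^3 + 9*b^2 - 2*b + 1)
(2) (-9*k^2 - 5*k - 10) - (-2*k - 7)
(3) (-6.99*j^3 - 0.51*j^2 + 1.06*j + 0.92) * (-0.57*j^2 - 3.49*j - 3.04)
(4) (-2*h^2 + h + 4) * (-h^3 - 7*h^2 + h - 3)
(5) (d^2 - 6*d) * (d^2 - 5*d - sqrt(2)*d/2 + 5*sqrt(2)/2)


(1) = -12*b^5 + 33*b^4 + 7*b^3 - 16*b^2 + 5*b - 2
(2) = -9*k^2 - 3*k - 3
(3) = 3.9843*j^5 + 24.6858*j^4 + 22.4253*j^3 - 2.6734*j^2 - 6.4332*j - 2.7968
(4) = 2*h^5 + 13*h^4 - 13*h^3 - 21*h^2 + h - 12
(5) = d^4 - 11*d^3 - sqrt(2)*d^3/2 + 11*sqrt(2)*d^2/2 + 30*d^2 - 15*sqrt(2)*d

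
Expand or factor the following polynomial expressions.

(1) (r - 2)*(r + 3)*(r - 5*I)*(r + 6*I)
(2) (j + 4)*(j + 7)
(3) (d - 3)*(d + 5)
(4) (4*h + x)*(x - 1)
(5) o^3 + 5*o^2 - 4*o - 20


(1) = r^4 + r^3 + I*r^3 + 24*r^2 + I*r^2 + 30*r - 6*I*r - 180
(2) = j^2 + 11*j + 28
(3) = d^2 + 2*d - 15
(4) = 4*h*x - 4*h + x^2 - x
(5) = (o - 2)*(o + 2)*(o + 5)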